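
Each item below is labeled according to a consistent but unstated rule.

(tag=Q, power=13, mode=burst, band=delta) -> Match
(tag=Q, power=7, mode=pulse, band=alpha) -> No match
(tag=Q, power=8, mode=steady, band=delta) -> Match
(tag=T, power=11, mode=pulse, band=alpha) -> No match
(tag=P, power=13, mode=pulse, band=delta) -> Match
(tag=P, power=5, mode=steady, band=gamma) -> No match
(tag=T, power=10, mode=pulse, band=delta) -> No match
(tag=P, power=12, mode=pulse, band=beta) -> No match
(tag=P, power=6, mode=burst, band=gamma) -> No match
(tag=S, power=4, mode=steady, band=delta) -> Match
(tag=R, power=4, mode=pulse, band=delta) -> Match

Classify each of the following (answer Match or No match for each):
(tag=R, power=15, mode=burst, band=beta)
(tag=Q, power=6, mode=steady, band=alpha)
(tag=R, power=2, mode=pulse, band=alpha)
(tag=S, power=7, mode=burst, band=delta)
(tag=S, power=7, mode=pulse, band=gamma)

Every 'Match' example satisfies: band is delta AND power ≠ 10. None of the 'No match' examples do.
(tag=R, power=15, mode=burst, band=beta) → band is beta, power = 15 → No match.
(tag=Q, power=6, mode=steady, band=alpha) → band is alpha, power = 6 → No match.
(tag=R, power=2, mode=pulse, band=alpha) → band is alpha, power = 2 → No match.
(tag=S, power=7, mode=burst, band=delta) → band is delta, power = 7 → Match.
(tag=S, power=7, mode=pulse, band=gamma) → band is gamma, power = 7 → No match.

No match, No match, No match, Match, No match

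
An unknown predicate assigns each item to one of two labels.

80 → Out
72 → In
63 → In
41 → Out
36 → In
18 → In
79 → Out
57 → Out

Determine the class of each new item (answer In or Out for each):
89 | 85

Out, Out

Checking candidate rules against both groups, what survives is: multiple of 9.
89: 89 = 9·9 + 8 — fails the rule, so Out. 85: 85 = 9·9 + 4 — fails the rule, so Out.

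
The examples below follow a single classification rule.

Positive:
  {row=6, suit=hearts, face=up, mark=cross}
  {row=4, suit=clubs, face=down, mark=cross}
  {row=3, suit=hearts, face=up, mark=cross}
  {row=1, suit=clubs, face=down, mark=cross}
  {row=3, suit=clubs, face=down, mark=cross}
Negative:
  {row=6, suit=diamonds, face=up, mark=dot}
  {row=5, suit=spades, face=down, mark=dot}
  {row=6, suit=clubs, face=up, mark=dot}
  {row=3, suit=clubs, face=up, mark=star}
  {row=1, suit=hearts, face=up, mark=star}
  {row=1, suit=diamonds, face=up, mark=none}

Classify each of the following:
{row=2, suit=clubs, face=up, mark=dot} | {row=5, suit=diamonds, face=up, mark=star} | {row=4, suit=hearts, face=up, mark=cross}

Negative, Negative, Positive

The simplest hypothesis consistent with all the labels is: mark is cross.
{row=2, suit=clubs, face=up, mark=dot}: mark is dot — doesn't match, so Negative. {row=5, suit=diamonds, face=up, mark=star}: mark is star — doesn't match, so Negative. {row=4, suit=hearts, face=up, mark=cross}: mark is cross — fits, so Positive.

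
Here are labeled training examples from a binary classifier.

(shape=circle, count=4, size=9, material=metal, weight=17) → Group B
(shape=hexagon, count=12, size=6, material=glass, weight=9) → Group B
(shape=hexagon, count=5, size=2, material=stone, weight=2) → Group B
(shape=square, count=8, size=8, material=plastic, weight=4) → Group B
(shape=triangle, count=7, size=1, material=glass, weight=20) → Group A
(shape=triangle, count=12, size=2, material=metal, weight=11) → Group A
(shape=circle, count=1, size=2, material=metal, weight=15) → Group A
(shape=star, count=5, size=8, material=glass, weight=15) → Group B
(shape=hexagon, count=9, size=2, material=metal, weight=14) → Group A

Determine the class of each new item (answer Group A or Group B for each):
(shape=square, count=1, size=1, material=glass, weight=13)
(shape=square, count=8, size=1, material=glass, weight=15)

The rule appears to be: size ≤ 2 AND weight ≥ 4.

Group A, Group A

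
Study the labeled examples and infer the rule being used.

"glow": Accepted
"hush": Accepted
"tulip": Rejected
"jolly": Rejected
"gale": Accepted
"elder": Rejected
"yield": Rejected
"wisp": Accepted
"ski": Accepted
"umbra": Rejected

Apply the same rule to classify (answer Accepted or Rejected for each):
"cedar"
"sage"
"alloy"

'Accepted' ⟺ length ≤ 4.
Rejected: "cedar", since length 5. Accepted: "sage", since length 4. Rejected: "alloy", since length 5.

Rejected, Accepted, Rejected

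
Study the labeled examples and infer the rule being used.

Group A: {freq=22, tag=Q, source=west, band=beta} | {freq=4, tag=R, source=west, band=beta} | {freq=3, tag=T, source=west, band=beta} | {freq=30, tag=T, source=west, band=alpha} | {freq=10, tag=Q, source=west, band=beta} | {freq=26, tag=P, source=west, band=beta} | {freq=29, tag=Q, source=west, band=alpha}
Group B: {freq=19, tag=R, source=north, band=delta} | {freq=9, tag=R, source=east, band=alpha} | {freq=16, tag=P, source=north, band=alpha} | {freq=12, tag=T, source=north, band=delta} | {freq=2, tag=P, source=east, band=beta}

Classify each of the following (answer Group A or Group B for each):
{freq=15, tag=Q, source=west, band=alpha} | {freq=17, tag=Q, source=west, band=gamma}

The rule appears to be: source is west.
{freq=15, tag=Q, source=west, band=alpha}: source is west, matches → Group A. {freq=17, tag=Q, source=west, band=gamma}: source is west, matches → Group A.

Group A, Group A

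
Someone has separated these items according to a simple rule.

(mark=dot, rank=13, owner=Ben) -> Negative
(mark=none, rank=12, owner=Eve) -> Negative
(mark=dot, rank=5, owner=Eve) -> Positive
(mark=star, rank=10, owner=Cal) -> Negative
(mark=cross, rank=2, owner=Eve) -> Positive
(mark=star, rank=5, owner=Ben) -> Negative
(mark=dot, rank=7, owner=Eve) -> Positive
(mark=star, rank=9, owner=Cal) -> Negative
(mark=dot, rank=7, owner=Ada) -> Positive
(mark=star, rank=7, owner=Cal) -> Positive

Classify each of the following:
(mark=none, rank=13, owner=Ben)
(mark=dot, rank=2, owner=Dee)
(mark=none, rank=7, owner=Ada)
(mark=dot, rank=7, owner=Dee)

A rule that fits every label: owner is not Ben AND rank ≤ 7 — true of each 'Positive' example, false of each 'Negative' one.
(mark=none, rank=13, owner=Ben): owner is Ben, rank = 13 — doesn't match, so Negative.
(mark=dot, rank=2, owner=Dee): owner is Dee, rank = 2 — meets the rule, so Positive.
(mark=none, rank=7, owner=Ada): owner is Ada, rank = 7 — meets the rule, so Positive.
(mark=dot, rank=7, owner=Dee): owner is Dee, rank = 7 — meets the rule, so Positive.

Negative, Positive, Positive, Positive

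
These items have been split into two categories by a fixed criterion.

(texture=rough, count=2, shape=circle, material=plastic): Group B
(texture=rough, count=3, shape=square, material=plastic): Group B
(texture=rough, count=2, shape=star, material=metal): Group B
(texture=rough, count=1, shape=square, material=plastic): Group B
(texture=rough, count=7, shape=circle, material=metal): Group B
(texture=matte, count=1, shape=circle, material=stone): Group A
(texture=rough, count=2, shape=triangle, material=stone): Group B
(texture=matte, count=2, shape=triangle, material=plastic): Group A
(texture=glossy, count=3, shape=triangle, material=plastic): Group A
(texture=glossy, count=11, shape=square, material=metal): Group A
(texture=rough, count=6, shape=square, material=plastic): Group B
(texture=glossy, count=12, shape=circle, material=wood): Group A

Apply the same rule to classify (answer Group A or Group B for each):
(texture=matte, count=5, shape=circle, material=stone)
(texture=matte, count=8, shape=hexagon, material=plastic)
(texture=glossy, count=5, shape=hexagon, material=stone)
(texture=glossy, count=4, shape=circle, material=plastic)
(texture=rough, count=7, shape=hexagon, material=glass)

Group A, Group A, Group A, Group A, Group B

Looking at the examples, the only property every 'Group A' case has and every 'Group B' case lacks is: texture is not rough.
(texture=matte, count=5, shape=circle, material=stone) → texture is matte → Group A. (texture=matte, count=8, shape=hexagon, material=plastic) → texture is matte → Group A. (texture=glossy, count=5, shape=hexagon, material=stone) → texture is glossy → Group A. (texture=glossy, count=4, shape=circle, material=plastic) → texture is glossy → Group A. (texture=rough, count=7, shape=hexagon, material=glass) → texture is rough → Group B.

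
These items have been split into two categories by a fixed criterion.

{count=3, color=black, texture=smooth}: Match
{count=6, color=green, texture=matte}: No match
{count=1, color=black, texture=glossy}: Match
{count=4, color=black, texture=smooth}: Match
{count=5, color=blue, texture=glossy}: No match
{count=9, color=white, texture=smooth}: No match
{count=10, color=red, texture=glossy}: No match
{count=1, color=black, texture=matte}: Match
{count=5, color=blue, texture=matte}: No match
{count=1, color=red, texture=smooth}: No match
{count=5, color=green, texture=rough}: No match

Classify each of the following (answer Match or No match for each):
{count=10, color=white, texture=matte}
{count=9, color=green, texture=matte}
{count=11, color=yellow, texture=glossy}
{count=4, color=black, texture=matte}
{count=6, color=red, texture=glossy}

No match, No match, No match, Match, No match

Rule: color is black. This holds for each 'Match' example and fails for each 'No match' one.
{count=10, color=white, texture=matte} — color is white, hence No match. {count=9, color=green, texture=matte} — color is green, hence No match. {count=11, color=yellow, texture=glossy} — color is yellow, hence No match. {count=4, color=black, texture=matte} — color is black, hence Match. {count=6, color=red, texture=glossy} — color is red, hence No match.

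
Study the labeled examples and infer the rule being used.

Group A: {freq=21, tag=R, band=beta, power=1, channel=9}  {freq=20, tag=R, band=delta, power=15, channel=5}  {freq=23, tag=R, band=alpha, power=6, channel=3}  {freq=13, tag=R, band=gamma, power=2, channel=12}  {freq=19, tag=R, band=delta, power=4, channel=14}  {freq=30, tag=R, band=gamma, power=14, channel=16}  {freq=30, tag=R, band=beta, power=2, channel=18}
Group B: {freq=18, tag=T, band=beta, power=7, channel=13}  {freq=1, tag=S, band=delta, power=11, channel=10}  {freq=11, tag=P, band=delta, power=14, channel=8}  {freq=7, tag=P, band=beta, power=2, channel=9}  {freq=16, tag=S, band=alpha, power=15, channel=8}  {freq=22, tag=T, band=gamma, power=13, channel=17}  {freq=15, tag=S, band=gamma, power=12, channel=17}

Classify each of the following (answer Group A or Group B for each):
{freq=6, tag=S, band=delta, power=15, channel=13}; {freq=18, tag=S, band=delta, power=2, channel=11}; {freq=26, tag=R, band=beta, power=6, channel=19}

The rule appears to be: tag is R.
{freq=6, tag=S, band=delta, power=15, channel=13} → tag is S → Group B. {freq=18, tag=S, band=delta, power=2, channel=11} → tag is S → Group B. {freq=26, tag=R, band=beta, power=6, channel=19} → tag is R → Group A.

Group B, Group B, Group A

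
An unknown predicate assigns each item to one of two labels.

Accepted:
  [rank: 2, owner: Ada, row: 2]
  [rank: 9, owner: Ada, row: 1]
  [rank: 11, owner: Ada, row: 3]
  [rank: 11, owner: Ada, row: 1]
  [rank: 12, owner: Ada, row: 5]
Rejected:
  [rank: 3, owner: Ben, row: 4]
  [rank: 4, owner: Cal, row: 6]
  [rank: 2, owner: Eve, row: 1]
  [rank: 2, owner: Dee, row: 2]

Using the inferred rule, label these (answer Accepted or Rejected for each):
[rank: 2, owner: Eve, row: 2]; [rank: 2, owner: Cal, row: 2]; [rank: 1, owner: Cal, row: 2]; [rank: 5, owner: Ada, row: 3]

A rule that fits every label: owner is Ada — true of each 'Accepted' example, false of each 'Rejected' one.
[rank: 2, owner: Eve, row: 2]: Rejected (owner is Eve). [rank: 2, owner: Cal, row: 2]: Rejected (owner is Cal). [rank: 1, owner: Cal, row: 2]: Rejected (owner is Cal). [rank: 5, owner: Ada, row: 3]: Accepted (owner is Ada).

Rejected, Rejected, Rejected, Accepted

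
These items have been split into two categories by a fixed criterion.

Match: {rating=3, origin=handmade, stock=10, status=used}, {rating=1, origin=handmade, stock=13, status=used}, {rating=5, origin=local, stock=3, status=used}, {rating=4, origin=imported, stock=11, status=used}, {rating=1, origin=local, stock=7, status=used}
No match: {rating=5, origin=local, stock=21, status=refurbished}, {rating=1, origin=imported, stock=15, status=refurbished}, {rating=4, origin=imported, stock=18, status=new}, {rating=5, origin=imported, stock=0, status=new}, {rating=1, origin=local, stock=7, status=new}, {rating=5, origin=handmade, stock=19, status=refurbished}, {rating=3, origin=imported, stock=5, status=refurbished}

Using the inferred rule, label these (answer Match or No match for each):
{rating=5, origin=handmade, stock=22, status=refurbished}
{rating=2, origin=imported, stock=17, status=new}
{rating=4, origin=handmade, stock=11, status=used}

The pattern is that an item is 'Match' exactly when: status is used.
{rating=5, origin=handmade, stock=22, status=refurbished}: status is refurbished, does not pass → No match. {rating=2, origin=imported, stock=17, status=new}: status is new, does not pass → No match. {rating=4, origin=handmade, stock=11, status=used}: status is used, checks out → Match.

No match, No match, Match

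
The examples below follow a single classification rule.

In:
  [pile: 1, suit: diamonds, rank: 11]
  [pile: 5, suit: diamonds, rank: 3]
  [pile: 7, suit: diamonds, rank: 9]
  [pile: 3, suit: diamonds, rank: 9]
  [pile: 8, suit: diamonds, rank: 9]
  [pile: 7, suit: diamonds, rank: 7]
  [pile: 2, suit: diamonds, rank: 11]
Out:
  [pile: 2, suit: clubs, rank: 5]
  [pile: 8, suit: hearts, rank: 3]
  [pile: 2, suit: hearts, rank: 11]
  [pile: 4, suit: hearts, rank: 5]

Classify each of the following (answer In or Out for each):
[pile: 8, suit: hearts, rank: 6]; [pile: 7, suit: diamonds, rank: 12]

Out, In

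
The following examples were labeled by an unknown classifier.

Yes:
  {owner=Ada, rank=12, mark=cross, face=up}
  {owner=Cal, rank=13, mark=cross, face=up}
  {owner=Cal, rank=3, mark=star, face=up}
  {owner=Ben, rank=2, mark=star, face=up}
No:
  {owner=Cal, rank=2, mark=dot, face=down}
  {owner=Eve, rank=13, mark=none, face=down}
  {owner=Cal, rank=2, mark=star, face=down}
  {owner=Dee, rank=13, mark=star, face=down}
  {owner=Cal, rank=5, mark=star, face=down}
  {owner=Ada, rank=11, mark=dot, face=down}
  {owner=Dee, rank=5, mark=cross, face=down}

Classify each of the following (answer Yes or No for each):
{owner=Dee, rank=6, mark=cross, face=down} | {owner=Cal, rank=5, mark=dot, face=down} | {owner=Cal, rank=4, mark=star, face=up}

Checking candidate rules against both groups, what survives is: face is up.
{owner=Dee, rank=6, mark=cross, face=down} → face is down → No. {owner=Cal, rank=5, mark=dot, face=down} → face is down → No. {owner=Cal, rank=4, mark=star, face=up} → face is up → Yes.

No, No, Yes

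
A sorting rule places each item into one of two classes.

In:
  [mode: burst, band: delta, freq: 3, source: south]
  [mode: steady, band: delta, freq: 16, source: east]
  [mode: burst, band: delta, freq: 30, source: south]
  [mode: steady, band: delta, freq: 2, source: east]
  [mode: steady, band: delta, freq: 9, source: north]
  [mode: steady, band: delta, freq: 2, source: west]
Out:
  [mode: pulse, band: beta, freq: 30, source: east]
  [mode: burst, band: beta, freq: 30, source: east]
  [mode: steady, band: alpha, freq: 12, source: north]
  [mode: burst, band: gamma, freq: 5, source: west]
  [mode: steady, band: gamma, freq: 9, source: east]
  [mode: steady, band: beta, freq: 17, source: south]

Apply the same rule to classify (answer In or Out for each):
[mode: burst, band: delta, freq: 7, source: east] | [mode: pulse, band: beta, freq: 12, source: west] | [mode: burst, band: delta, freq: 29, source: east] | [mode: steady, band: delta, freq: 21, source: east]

The simplest hypothesis consistent with all the labels is: band is delta.

In, Out, In, In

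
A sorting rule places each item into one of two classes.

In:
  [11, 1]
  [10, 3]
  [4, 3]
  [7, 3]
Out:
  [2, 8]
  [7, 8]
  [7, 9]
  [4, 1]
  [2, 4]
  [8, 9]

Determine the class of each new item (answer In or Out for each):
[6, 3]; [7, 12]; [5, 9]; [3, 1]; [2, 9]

Rule: first > second AND sum ≥ 6. This holds for each 'In' example and fails for each 'Out' one.
In: [6, 3], since 6 > 3, 6+3 = 9. Out: [7, 12], since 7 < 12, 7+12 = 19. Out: [5, 9], since 5 < 9, 5+9 = 14. Out: [3, 1], since 3 > 1, 3+1 = 4. Out: [2, 9], since 2 < 9, 2+9 = 11.

In, Out, Out, Out, Out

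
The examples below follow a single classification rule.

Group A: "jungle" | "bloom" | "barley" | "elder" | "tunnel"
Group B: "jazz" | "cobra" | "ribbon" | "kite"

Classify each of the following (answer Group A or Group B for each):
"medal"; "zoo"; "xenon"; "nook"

The distinguishing property — contains 'l' — holds for all the 'Group A' cases and none of the 'Group B' cases.

Group A, Group B, Group B, Group B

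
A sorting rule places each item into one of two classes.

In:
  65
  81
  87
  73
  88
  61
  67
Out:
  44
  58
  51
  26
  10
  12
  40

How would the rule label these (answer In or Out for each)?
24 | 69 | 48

Out, In, Out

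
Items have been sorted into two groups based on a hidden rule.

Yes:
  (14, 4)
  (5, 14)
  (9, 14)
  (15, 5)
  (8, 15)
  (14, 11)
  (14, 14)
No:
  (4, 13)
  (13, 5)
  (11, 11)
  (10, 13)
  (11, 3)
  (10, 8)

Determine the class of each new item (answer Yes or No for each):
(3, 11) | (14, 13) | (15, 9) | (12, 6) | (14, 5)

The distinguishing property — max ≥ 14 — holds for all the 'Yes' cases and none of the 'No' cases.
(3, 11): max 11 — lacks this property, so No.
(14, 13): max 14 — meets the rule, so Yes.
(15, 9): max 15 — meets the rule, so Yes.
(12, 6): max 12 — lacks this property, so No.
(14, 5): max 14 — meets the rule, so Yes.

No, Yes, Yes, No, Yes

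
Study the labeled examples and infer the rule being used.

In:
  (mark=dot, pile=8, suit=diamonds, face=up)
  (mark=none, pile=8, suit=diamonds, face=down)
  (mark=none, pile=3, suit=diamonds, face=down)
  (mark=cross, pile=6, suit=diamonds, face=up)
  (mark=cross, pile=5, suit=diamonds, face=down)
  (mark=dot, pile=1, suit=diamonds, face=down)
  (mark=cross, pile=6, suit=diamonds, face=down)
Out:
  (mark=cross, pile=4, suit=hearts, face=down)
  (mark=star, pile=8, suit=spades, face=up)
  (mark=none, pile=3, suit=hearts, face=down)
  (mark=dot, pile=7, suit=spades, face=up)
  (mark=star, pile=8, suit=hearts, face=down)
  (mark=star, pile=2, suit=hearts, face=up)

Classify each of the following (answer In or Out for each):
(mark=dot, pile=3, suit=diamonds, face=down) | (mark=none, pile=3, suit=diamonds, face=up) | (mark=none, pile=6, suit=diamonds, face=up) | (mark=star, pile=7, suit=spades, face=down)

The classifier is using: suit is diamonds.
In: (mark=dot, pile=3, suit=diamonds, face=down), since suit is diamonds.
In: (mark=none, pile=3, suit=diamonds, face=up), since suit is diamonds.
In: (mark=none, pile=6, suit=diamonds, face=up), since suit is diamonds.
Out: (mark=star, pile=7, suit=spades, face=down), since suit is spades.

In, In, In, Out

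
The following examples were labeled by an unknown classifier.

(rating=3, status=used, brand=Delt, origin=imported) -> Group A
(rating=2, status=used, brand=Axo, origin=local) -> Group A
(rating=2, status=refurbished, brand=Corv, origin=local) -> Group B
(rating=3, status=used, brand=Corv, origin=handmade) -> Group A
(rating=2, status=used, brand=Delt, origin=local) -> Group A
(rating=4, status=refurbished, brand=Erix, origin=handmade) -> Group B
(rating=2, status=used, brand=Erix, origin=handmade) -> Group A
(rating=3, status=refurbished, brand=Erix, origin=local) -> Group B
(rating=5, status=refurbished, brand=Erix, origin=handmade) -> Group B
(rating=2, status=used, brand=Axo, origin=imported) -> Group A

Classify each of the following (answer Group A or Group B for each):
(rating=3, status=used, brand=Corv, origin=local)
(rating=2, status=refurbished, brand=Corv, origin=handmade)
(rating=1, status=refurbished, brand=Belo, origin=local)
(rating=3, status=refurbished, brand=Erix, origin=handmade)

Group A, Group B, Group B, Group B

The pattern is that an item is 'Group A' exactly when: status is used.
(rating=3, status=used, brand=Corv, origin=local) — status is used, hence Group A.
(rating=2, status=refurbished, brand=Corv, origin=handmade) — status is refurbished, hence Group B.
(rating=1, status=refurbished, brand=Belo, origin=local) — status is refurbished, hence Group B.
(rating=3, status=refurbished, brand=Erix, origin=handmade) — status is refurbished, hence Group B.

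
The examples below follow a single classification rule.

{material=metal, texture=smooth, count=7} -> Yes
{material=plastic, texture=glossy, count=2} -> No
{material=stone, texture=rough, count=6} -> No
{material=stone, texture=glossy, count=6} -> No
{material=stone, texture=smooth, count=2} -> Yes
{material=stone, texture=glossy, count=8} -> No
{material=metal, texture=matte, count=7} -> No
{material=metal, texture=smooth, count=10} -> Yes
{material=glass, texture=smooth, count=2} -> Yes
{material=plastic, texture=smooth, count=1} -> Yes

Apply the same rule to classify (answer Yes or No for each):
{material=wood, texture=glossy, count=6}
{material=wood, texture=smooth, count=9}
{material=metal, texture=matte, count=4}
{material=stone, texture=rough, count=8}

No, Yes, No, No

Rule: texture is smooth. This holds for each 'Yes' example and fails for each 'No' one.
{material=wood, texture=glossy, count=6}: texture is glossy — does not fit, so No. {material=wood, texture=smooth, count=9}: texture is smooth — matches, so Yes. {material=metal, texture=matte, count=4}: texture is matte — does not fit, so No. {material=stone, texture=rough, count=8}: texture is rough — does not fit, so No.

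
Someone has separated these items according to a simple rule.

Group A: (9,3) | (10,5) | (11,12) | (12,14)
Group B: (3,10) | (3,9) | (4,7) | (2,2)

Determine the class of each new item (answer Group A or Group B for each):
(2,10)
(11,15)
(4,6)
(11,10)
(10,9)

Group B, Group A, Group B, Group A, Group A

The common property of the 'Group A' items is: first ≥ 5. No 'Group B' item has it.
(2,10): Group B (first 2).
(11,15): Group A (first 11).
(4,6): Group B (first 4).
(11,10): Group A (first 11).
(10,9): Group A (first 10).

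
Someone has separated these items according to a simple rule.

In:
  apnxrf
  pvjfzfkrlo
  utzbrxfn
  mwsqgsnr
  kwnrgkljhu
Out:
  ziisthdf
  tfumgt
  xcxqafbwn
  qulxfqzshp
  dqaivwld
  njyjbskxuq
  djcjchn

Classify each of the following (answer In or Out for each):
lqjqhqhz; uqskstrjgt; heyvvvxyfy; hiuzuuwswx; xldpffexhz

One predicate separates the groups cleanly: contains 'r'.
lqjqhqhz: Out (no 'r').
uqskstrjgt: In (has 'r').
heyvvvxyfy: Out (no 'r').
hiuzuuwswx: Out (no 'r').
xldpffexhz: Out (no 'r').

Out, In, Out, Out, Out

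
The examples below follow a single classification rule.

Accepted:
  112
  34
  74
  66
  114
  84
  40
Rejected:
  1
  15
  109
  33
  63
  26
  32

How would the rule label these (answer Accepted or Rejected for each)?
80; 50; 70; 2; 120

The common property of the 'Accepted' items is: even AND at least 33. No 'Rejected' item has it.
80 — 80 is even, 80 ≥ 33, hence Accepted.
50 — 50 is even, 50 ≥ 33, hence Accepted.
70 — 70 is even, 70 ≥ 33, hence Accepted.
2 — 2 is even, 2 < 33, hence Rejected.
120 — 120 is even, 120 ≥ 33, hence Accepted.

Accepted, Accepted, Accepted, Rejected, Accepted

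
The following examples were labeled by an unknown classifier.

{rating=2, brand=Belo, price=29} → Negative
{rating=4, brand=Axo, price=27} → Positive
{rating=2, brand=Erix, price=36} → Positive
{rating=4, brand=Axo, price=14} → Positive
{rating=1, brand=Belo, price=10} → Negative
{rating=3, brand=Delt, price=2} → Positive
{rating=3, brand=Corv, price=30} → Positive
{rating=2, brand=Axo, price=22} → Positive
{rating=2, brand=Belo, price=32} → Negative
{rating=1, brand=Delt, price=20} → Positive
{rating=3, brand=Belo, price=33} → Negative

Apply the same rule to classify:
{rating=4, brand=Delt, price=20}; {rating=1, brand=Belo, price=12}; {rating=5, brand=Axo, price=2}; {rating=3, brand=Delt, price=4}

Positive, Negative, Positive, Positive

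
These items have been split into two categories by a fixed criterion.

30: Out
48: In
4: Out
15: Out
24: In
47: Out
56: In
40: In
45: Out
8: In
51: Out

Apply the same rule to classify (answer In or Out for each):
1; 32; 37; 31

Out, In, Out, Out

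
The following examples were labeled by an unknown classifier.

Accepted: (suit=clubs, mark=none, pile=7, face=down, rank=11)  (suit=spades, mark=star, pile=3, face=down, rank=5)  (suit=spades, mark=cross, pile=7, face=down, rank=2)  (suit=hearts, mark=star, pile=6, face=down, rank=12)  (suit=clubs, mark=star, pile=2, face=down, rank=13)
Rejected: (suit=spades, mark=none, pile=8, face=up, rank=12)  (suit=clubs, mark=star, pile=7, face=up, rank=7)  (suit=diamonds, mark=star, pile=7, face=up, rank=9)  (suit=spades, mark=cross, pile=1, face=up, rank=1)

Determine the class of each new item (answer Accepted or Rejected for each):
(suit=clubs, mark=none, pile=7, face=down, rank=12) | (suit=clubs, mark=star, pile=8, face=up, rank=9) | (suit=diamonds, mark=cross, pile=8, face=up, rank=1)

Accepted, Rejected, Rejected

Comparing the two groups points to one rule — face is down.
(suit=clubs, mark=none, pile=7, face=down, rank=12) — face is down, hence Accepted. (suit=clubs, mark=star, pile=8, face=up, rank=9) — face is up, hence Rejected. (suit=diamonds, mark=cross, pile=8, face=up, rank=1) — face is up, hence Rejected.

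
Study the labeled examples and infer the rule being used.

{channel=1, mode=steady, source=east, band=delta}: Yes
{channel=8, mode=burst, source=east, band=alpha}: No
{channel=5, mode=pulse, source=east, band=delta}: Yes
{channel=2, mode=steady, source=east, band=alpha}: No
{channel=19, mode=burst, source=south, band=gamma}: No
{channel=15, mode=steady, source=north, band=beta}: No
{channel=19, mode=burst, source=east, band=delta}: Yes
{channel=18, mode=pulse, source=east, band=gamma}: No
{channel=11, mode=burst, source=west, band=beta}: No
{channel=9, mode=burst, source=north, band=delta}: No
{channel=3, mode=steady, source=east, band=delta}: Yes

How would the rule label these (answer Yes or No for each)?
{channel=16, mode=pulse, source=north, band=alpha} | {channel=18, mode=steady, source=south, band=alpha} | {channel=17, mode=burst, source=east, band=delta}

All 'Yes' examples share one property — source is east AND band is delta — and every 'No' example lacks it.
{channel=16, mode=pulse, source=north, band=alpha}: source is north, band is alpha, does not fit → No. {channel=18, mode=steady, source=south, band=alpha}: source is south, band is alpha, does not fit → No. {channel=17, mode=burst, source=east, band=delta}: source is east, band is delta, checks out → Yes.

No, No, Yes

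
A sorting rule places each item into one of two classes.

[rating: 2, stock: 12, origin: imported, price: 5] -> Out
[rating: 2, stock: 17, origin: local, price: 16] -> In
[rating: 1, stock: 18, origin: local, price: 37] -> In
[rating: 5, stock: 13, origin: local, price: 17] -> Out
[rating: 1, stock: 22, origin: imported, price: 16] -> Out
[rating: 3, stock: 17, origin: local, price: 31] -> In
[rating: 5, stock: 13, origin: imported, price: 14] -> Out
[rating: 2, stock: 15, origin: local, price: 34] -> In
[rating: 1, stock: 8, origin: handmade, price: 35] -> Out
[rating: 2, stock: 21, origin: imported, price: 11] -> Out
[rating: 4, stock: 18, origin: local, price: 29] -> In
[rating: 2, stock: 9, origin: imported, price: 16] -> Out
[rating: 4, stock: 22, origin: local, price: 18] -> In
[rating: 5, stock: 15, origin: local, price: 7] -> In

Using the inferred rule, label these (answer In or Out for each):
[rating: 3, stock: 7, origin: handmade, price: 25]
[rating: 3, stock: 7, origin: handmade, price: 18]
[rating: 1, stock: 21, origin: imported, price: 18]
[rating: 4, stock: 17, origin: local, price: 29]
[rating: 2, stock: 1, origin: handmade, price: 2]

A rule that fits every label: origin is local AND stock ≥ 15 — true of each 'In' example, false of each 'Out' one.

Out, Out, Out, In, Out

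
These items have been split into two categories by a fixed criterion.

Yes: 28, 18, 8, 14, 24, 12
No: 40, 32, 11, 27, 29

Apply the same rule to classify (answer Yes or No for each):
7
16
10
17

The rule appears to be: even AND at most 28.

No, Yes, Yes, No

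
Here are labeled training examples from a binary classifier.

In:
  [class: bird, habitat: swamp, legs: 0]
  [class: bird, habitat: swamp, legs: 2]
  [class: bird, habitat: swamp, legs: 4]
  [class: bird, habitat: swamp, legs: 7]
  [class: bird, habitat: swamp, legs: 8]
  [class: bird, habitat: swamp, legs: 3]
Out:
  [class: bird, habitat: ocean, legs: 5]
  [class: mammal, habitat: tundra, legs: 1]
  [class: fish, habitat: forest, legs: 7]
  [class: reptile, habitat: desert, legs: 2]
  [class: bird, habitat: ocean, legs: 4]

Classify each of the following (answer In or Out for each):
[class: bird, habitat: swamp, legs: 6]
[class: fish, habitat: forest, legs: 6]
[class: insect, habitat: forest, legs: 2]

In, Out, Out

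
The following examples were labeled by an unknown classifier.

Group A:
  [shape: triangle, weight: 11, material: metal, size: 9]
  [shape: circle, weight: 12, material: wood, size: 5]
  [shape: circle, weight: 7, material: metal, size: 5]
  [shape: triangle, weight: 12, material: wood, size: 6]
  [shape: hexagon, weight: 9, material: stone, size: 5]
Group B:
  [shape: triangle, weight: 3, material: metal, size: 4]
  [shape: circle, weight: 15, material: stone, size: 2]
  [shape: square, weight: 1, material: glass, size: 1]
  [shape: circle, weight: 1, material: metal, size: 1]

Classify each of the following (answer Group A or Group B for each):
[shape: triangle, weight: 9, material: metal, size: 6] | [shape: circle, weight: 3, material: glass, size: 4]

Group A, Group B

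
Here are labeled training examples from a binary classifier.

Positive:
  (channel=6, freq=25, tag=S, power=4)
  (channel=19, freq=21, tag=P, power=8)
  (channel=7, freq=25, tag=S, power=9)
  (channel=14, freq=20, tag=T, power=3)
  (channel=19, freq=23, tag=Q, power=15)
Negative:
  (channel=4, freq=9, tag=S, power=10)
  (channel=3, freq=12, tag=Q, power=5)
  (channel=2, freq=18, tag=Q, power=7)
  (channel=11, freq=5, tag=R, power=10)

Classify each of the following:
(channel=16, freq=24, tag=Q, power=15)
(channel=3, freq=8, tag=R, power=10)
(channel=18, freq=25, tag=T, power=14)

One predicate separates the groups cleanly: freq ≥ 20.
(channel=16, freq=24, tag=Q, power=15): freq = 24 — meets the rule, so Positive.
(channel=3, freq=8, tag=R, power=10): freq = 8 — does not satisfy this, so Negative.
(channel=18, freq=25, tag=T, power=14): freq = 25 — meets the rule, so Positive.

Positive, Negative, Positive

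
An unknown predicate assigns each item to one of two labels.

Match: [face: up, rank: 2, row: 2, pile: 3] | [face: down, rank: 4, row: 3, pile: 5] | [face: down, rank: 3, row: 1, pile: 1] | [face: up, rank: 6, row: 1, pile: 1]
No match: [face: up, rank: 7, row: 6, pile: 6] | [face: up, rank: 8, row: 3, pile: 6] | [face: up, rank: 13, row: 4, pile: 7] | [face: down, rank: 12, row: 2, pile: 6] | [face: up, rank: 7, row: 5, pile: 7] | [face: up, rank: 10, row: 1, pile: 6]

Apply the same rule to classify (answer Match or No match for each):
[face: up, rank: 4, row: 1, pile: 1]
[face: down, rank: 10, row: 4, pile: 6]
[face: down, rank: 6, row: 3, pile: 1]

Match, No match, Match

A rule that fits every label: pile ≤ 5 — true of each 'Match' example, false of each 'No match' one.
[face: up, rank: 4, row: 1, pile: 1] — pile = 1, hence Match.
[face: down, rank: 10, row: 4, pile: 6] — pile = 6, hence No match.
[face: down, rank: 6, row: 3, pile: 1] — pile = 1, hence Match.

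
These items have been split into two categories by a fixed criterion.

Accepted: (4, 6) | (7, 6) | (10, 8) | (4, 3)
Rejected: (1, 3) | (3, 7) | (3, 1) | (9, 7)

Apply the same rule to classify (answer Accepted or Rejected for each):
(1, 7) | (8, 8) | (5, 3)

Every 'Accepted' example satisfies: product is even. None of the 'Rejected' examples do.

Rejected, Accepted, Rejected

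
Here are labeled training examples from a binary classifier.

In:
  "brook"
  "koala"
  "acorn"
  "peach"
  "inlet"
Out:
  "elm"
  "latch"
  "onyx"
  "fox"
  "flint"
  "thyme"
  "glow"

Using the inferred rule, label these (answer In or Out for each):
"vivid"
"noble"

The rule appears to be: has ≥ 2 vowels.
"vivid" → 2 vowels → In.
"noble" → 2 vowels → In.

In, In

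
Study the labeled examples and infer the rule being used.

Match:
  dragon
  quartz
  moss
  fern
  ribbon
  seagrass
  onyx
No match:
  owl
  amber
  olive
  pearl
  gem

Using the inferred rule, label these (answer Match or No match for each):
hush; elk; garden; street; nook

Match, No match, Match, Match, Match

The common property of the 'Match' items is: even length. No 'No match' item has it.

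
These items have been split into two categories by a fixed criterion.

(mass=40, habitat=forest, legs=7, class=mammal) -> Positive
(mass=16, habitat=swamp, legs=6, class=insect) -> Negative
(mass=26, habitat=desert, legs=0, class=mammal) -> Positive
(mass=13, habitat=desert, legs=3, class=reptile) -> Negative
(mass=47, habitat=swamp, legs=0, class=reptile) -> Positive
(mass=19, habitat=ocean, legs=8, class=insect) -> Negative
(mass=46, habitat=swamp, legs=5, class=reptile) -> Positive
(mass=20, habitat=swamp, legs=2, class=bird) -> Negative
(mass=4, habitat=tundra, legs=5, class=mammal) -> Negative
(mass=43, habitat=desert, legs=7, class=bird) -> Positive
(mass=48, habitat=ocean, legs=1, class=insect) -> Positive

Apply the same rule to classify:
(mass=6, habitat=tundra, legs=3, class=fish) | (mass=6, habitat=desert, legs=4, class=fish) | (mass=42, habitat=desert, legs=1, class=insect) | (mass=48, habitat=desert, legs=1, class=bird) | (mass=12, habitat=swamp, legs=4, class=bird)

The common property of the 'Positive' items is: mass ≥ 26. No 'Negative' item has it.

Negative, Negative, Positive, Positive, Negative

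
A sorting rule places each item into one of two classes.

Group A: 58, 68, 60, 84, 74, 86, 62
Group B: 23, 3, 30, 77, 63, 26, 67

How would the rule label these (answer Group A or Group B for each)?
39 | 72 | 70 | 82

Every 'Group A' example satisfies: even AND at least 58. None of the 'Group B' examples do.
39 — 39 is odd, 39 < 58, hence Group B.
72 — 72 is even, 72 ≥ 58, hence Group A.
70 — 70 is even, 70 ≥ 58, hence Group A.
82 — 82 is even, 82 ≥ 58, hence Group A.

Group B, Group A, Group A, Group A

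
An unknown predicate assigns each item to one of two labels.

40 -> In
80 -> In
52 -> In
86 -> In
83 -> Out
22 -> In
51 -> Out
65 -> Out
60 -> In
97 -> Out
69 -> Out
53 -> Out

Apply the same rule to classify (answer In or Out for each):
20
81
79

In, Out, Out

The pattern is that an item is 'In' exactly when: even.
20: 20 is even — meets the rule, so In. 81: 81 is odd — does not pass, so Out. 79: 79 is odd — does not pass, so Out.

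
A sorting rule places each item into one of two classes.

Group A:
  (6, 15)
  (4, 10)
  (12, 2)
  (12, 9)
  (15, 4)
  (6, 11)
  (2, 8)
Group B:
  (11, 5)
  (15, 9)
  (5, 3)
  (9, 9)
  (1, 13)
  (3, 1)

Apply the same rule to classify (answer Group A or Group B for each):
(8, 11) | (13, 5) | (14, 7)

Group A, Group B, Group A

The common property of the 'Group A' items is: product is even. No 'Group B' item has it.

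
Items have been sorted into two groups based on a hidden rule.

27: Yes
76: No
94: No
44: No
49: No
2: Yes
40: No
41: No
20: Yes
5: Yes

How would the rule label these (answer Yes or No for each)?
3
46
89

The rule appears to be: at most 27.
3: 3 ≤ 27, fits → Yes.
46: 46 > 27, does not fit → No.
89: 89 > 27, does not fit → No.

Yes, No, No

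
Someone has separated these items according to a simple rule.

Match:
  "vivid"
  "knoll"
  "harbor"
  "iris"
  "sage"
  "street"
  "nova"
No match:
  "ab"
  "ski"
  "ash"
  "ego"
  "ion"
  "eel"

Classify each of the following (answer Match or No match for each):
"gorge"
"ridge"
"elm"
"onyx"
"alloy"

Match, Match, No match, Match, Match

'Match' ⟺ length ≥ 4.
"gorge" → length 5 → Match.
"ridge" → length 5 → Match.
"elm" → length 3 → No match.
"onyx" → length 4 → Match.
"alloy" → length 5 → Match.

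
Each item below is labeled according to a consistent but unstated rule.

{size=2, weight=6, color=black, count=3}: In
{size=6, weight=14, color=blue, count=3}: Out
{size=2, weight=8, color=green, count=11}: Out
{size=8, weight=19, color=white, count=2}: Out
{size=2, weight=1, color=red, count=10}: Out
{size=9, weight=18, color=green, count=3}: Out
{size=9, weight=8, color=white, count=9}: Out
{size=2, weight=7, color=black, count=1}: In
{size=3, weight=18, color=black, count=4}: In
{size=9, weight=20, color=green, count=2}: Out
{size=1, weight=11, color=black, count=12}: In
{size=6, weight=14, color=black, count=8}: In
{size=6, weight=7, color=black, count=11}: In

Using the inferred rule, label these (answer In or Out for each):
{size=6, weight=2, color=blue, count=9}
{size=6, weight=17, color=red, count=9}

Out, Out

Comparing the two groups points to one rule — color is black.
{size=6, weight=2, color=blue, count=9} → color is blue → Out.
{size=6, weight=17, color=red, count=9} → color is red → Out.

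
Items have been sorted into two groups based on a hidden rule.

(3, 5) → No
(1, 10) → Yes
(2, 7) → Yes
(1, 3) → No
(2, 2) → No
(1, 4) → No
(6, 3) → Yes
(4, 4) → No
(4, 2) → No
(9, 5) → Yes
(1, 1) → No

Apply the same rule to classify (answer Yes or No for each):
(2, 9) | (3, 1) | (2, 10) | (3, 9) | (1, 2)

The simplest hypothesis consistent with all the labels is: sum ≥ 9.

Yes, No, Yes, Yes, No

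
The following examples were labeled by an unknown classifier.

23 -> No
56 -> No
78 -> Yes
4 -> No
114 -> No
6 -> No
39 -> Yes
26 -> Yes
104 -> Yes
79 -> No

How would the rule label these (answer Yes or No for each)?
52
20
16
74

Yes, No, No, No

The simplest hypothesis consistent with all the labels is: multiple of 13.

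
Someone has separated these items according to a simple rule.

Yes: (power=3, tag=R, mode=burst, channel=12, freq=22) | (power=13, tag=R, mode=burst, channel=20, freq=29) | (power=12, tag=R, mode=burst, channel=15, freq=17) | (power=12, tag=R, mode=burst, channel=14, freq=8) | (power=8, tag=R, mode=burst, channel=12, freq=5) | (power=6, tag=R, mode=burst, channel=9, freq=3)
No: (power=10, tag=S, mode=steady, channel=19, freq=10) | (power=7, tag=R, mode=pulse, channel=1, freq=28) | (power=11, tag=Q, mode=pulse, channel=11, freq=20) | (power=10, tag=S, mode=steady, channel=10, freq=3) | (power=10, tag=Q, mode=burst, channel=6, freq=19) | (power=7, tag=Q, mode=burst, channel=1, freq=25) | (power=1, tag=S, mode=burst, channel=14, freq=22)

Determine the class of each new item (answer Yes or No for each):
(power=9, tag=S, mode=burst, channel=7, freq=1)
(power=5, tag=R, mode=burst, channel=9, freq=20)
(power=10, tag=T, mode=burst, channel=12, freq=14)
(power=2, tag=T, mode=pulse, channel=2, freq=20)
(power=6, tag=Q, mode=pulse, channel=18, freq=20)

One predicate separates the groups cleanly: mode is burst AND tag is R.
(power=9, tag=S, mode=burst, channel=7, freq=1) — mode is burst, tag is S, hence No. (power=5, tag=R, mode=burst, channel=9, freq=20) — mode is burst, tag is R, hence Yes. (power=10, tag=T, mode=burst, channel=12, freq=14) — mode is burst, tag is T, hence No. (power=2, tag=T, mode=pulse, channel=2, freq=20) — mode is pulse, tag is T, hence No. (power=6, tag=Q, mode=pulse, channel=18, freq=20) — mode is pulse, tag is Q, hence No.

No, Yes, No, No, No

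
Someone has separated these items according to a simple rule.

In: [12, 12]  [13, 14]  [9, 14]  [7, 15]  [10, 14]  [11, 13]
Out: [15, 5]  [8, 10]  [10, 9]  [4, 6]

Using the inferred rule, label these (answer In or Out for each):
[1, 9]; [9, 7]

Out, Out

The distinguishing property — sum ≥ 22 — holds for all the 'In' cases and none of the 'Out' cases.
[1, 9]: 1+9 = 10, doesn't match → Out. [9, 7]: 9+7 = 16, doesn't match → Out.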